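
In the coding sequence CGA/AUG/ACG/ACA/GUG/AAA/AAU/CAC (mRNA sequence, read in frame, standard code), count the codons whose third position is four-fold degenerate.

Codon 1 CGA (Arg): third position 4-fold.
Codon 2 AUG (Met): third position 1-fold.
Codon 3 ACG (Thr): third position 4-fold.
Codon 4 ACA (Thr): third position 4-fold.
Codon 5 GUG (Val): third position 4-fold.
Codon 6 AAA (Lys): third position 2-fold.
Codon 7 AAU (Asn): third position 2-fold.
Codon 8 CAC (His): third position 2-fold.
Four-fold degenerate third positions: 4.

4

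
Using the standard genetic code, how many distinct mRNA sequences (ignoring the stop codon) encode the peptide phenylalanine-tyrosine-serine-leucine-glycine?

576

Phe: 2 codons.
Tyr: 2 codons.
Ser: 6 codons.
Leu: 6 codons.
Gly: 4 codons.
2 × 2 × 6 × 6 × 4 = 576.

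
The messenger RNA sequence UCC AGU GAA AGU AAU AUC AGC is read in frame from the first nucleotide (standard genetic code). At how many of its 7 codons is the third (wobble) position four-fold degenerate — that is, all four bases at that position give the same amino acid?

1

Codon 1 UCC (Ser): third position 4-fold.
Codon 2 AGU (Ser): third position 2-fold.
Codon 3 GAA (Glu): third position 2-fold.
Codon 4 AGU (Ser): third position 2-fold.
Codon 5 AAU (Asn): third position 2-fold.
Codon 6 AUC (Ile): third position 3-fold.
Codon 7 AGC (Ser): third position 2-fold.
Four-fold degenerate third positions: 1.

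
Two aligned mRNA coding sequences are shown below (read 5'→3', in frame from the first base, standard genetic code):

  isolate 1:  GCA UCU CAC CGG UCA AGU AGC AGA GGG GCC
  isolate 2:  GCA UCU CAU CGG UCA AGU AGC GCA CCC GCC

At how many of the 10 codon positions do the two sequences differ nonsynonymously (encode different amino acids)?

Codon 1: GCA Ala / GCA Ala — identical.
Codon 2: UCU Ser / UCU Ser — identical.
Codon 3: CAC His / CAU His — synonymous.
Codon 4: CGG Arg / CGG Arg — identical.
Codon 5: UCA Ser / UCA Ser — identical.
Codon 6: AGU Ser / AGU Ser — identical.
Codon 7: AGC Ser / AGC Ser — identical.
Codon 8: AGA Arg / GCA Ala — nonsynonymous.
Codon 9: GGG Gly / CCC Pro — nonsynonymous.
Codon 10: GCC Ala / GCC Ala — identical.
Nonsynonymous differences: 2.

2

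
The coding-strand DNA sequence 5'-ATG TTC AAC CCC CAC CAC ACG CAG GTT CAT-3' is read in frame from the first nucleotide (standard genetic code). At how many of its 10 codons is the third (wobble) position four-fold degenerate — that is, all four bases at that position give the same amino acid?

Codon 1 ATG (Met): third position 1-fold.
Codon 2 TTC (Phe): third position 2-fold.
Codon 3 AAC (Asn): third position 2-fold.
Codon 4 CCC (Pro): third position 4-fold.
Codon 5 CAC (His): third position 2-fold.
Codon 6 CAC (His): third position 2-fold.
Codon 7 ACG (Thr): third position 4-fold.
Codon 8 CAG (Gln): third position 2-fold.
Codon 9 GTT (Val): third position 4-fold.
Codon 10 CAT (His): third position 2-fold.
Four-fold degenerate third positions: 3.

3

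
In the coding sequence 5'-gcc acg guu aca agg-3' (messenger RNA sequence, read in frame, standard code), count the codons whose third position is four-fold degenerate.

Codon 1 GCC (Ala): third position 4-fold.
Codon 2 ACG (Thr): third position 4-fold.
Codon 3 GUU (Val): third position 4-fold.
Codon 4 ACA (Thr): third position 4-fold.
Codon 5 AGG (Arg): third position 2-fold.
Four-fold degenerate third positions: 4.

4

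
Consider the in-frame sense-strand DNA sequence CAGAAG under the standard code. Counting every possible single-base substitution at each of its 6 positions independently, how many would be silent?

2

Codon 1 (CAG, Gln): 1 synonymous substitution.
Codon 2 (AAG, Lys): 1 synonymous substitution.
Total: 1 + 1 = 2.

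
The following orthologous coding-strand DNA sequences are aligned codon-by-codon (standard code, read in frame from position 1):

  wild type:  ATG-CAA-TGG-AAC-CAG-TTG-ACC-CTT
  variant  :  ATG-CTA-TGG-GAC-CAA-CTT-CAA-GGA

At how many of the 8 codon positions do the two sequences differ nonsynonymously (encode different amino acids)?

4

Codon 1: ATG Met / ATG Met — identical.
Codon 2: CAA Gln / CTA Leu — nonsynonymous.
Codon 3: TGG Trp / TGG Trp — identical.
Codon 4: AAC Asn / GAC Asp — nonsynonymous.
Codon 5: CAG Gln / CAA Gln — synonymous.
Codon 6: TTG Leu / CTT Leu — synonymous.
Codon 7: ACC Thr / CAA Gln — nonsynonymous.
Codon 8: CTT Leu / GGA Gly — nonsynonymous.
Nonsynonymous differences: 4.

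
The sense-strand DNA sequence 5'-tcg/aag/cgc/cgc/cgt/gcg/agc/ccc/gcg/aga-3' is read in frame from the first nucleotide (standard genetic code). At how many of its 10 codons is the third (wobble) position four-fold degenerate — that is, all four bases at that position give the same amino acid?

Codon 1 TCG (Ser): third position 4-fold.
Codon 2 AAG (Lys): third position 2-fold.
Codon 3 CGC (Arg): third position 4-fold.
Codon 4 CGC (Arg): third position 4-fold.
Codon 5 CGT (Arg): third position 4-fold.
Codon 6 GCG (Ala): third position 4-fold.
Codon 7 AGC (Ser): third position 2-fold.
Codon 8 CCC (Pro): third position 4-fold.
Codon 9 GCG (Ala): third position 4-fold.
Codon 10 AGA (Arg): third position 2-fold.
Four-fold degenerate third positions: 7.

7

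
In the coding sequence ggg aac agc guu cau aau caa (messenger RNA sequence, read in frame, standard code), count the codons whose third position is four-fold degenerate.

2

Codon 1 GGG (Gly): third position 4-fold.
Codon 2 AAC (Asn): third position 2-fold.
Codon 3 AGC (Ser): third position 2-fold.
Codon 4 GUU (Val): third position 4-fold.
Codon 5 CAU (His): third position 2-fold.
Codon 6 AAU (Asn): third position 2-fold.
Codon 7 CAA (Gln): third position 2-fold.
Four-fold degenerate third positions: 2.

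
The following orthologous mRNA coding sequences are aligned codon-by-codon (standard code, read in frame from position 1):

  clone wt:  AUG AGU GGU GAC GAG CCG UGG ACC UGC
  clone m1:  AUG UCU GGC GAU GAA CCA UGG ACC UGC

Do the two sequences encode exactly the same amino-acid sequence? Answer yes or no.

yes

Codon 1: AUG Met / AUG Met — identical.
Codon 2: AGU Ser / UCU Ser — synonymous.
Codon 3: GGU Gly / GGC Gly — synonymous.
Codon 4: GAC Asp / GAU Asp — synonymous.
Codon 5: GAG Glu / GAA Glu — synonymous.
Codon 6: CCG Pro / CCA Pro — synonymous.
Codon 7: UGG Trp / UGG Trp — identical.
Codon 8: ACC Thr / ACC Thr — identical.
Codon 9: UGC Cys / UGC Cys — identical.
Nonsynonymous differences: 0 → same protein.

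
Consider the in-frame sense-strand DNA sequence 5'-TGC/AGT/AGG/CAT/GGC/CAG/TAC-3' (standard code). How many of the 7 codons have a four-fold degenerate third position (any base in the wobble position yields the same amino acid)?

1

Codon 1 TGC (Cys): third position 2-fold.
Codon 2 AGT (Ser): third position 2-fold.
Codon 3 AGG (Arg): third position 2-fold.
Codon 4 CAT (His): third position 2-fold.
Codon 5 GGC (Gly): third position 4-fold.
Codon 6 CAG (Gln): third position 2-fold.
Codon 7 TAC (Tyr): third position 2-fold.
Four-fold degenerate third positions: 1.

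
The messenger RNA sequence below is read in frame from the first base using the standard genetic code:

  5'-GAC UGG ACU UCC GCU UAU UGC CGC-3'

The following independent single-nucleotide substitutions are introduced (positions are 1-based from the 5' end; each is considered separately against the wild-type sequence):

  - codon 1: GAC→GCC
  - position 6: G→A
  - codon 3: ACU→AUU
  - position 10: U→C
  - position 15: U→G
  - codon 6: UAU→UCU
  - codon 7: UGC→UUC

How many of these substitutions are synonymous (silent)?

1

Codon 1: GAC (Asp) → GCC (Ala) — missense.
Codon 2: UGG (Trp) → UGA (Stop) — nonsense.
Codon 3: ACU (Thr) → AUU (Ile) — missense.
Codon 4: UCC (Ser) → CCC (Pro) — missense.
Codon 5: GCU (Ala) → GCG (Ala) — synonymous.
Codon 6: UAU (Tyr) → UCU (Ser) — missense.
Codon 7: UGC (Cys) → UUC (Phe) — missense.
Synonymous: 1 of 7.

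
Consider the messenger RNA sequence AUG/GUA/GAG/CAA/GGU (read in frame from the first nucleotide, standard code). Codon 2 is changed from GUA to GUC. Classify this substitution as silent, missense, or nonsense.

silent

Position 6 falls in codon 2: GUA → Val.
After the substitution the codon is GUC → Val.
Both encode Val, so the change is synonymous.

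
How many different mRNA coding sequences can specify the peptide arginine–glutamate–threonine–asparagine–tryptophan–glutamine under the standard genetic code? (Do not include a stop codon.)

192

Arg: 6 codons.
Glu: 2 codons.
Thr: 4 codons.
Asn: 2 codons.
Trp: 1 codon.
Gln: 2 codons.
6 × 2 × 4 × 2 × 1 × 2 = 192.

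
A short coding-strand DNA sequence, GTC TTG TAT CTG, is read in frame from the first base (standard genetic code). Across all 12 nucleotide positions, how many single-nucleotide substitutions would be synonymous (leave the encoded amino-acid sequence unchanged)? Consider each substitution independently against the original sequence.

10

Codon 1 (GTC, Val): 3 synonymous substitutions.
Codon 2 (TTG, Leu): 2 synonymous substitutions.
Codon 3 (TAT, Tyr): 1 synonymous substitution.
Codon 4 (CTG, Leu): 4 synonymous substitutions.
Total: 3 + 2 + 1 + 4 = 10.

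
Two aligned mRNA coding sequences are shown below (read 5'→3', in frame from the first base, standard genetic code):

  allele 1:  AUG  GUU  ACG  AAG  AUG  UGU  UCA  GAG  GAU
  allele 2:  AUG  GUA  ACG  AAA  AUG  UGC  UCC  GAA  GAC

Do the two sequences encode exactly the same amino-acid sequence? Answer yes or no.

yes

Codon 1: AUG Met / AUG Met — identical.
Codon 2: GUU Val / GUA Val — synonymous.
Codon 3: ACG Thr / ACG Thr — identical.
Codon 4: AAG Lys / AAA Lys — synonymous.
Codon 5: AUG Met / AUG Met — identical.
Codon 6: UGU Cys / UGC Cys — synonymous.
Codon 7: UCA Ser / UCC Ser — synonymous.
Codon 8: GAG Glu / GAA Glu — synonymous.
Codon 9: GAU Asp / GAC Asp — synonymous.
Nonsynonymous differences: 0 → same protein.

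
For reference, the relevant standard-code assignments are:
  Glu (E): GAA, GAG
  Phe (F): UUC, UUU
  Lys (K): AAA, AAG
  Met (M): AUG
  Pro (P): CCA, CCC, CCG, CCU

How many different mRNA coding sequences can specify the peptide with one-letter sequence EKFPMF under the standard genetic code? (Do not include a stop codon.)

Glu: 2 codons.
Lys: 2 codons.
Phe: 2 codons.
Pro: 4 codons.
Met: 1 codon.
Phe: 2 codons.
2 × 2 × 2 × 4 × 1 × 2 = 64.

64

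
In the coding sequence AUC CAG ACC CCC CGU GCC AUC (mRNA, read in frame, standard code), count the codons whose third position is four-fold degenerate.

Codon 1 AUC (Ile): third position 3-fold.
Codon 2 CAG (Gln): third position 2-fold.
Codon 3 ACC (Thr): third position 4-fold.
Codon 4 CCC (Pro): third position 4-fold.
Codon 5 CGU (Arg): third position 4-fold.
Codon 6 GCC (Ala): third position 4-fold.
Codon 7 AUC (Ile): third position 3-fold.
Four-fold degenerate third positions: 4.

4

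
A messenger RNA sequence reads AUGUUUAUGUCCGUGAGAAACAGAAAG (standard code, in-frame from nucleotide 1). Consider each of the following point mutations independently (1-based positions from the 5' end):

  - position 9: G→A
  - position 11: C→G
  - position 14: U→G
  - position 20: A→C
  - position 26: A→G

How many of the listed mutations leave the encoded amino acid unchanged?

0

Codon 3: AUG (Met) → AUA (Ile) — missense.
Codon 4: UCC (Ser) → UGC (Cys) — missense.
Codon 5: GUG (Val) → GGG (Gly) — missense.
Codon 7: AAC (Asn) → ACC (Thr) — missense.
Codon 9: AAG (Lys) → AGG (Arg) — missense.
Synonymous: 0 of 5.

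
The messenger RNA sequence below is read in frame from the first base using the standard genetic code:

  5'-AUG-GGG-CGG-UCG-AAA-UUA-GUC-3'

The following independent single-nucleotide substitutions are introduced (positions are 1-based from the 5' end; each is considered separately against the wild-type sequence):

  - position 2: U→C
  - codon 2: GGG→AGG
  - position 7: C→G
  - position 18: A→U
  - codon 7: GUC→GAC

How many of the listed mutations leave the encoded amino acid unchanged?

Codon 1: AUG (Met) → ACG (Thr) — missense.
Codon 2: GGG (Gly) → AGG (Arg) — missense.
Codon 3: CGG (Arg) → GGG (Gly) — missense.
Codon 6: UUA (Leu) → UUU (Phe) — missense.
Codon 7: GUC (Val) → GAC (Asp) — missense.
Synonymous: 0 of 5.

0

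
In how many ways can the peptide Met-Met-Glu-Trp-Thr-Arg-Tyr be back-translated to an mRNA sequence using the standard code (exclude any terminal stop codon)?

96

Met: 1 codon.
Met: 1 codon.
Glu: 2 codons.
Trp: 1 codon.
Thr: 4 codons.
Arg: 6 codons.
Tyr: 2 codons.
1 × 1 × 2 × 1 × 4 × 6 × 2 = 96.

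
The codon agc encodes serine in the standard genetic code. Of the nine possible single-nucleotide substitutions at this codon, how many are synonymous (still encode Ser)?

Position 1: none → 0 synonymous.
Position 2: none → 0 synonymous.
Position 3: AGT → 1 synonymous.
Total: 0 + 0 + 1 = 1.

1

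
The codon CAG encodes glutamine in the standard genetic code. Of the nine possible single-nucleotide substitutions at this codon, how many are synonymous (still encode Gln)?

1

Position 1: none → 0 synonymous.
Position 2: none → 0 synonymous.
Position 3: CAA → 1 synonymous.
Total: 0 + 0 + 1 = 1.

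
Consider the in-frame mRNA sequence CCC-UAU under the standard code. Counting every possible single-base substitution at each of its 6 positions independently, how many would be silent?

4

Codon 1 (CCC, Pro): 3 synonymous substitutions.
Codon 2 (UAU, Tyr): 1 synonymous substitution.
Total: 3 + 1 = 4.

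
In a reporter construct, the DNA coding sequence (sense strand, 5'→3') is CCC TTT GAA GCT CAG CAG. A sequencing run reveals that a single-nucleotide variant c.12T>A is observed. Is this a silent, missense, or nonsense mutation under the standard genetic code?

silent

Position 12 falls in codon 4: GCT → Ala.
After the substitution the codon is GCA → Ala.
Both encode Ala, so the change is synonymous.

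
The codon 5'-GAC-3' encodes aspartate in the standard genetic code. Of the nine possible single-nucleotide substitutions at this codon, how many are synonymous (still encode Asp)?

1

Position 1: none → 0 synonymous.
Position 2: none → 0 synonymous.
Position 3: GAU → 1 synonymous.
Total: 0 + 0 + 1 = 1.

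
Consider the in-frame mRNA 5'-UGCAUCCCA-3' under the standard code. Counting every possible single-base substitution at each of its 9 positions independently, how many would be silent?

6

Codon 1 (UGC, Cys): 1 synonymous substitution.
Codon 2 (AUC, Ile): 2 synonymous substitutions.
Codon 3 (CCA, Pro): 3 synonymous substitutions.
Total: 1 + 2 + 3 = 6.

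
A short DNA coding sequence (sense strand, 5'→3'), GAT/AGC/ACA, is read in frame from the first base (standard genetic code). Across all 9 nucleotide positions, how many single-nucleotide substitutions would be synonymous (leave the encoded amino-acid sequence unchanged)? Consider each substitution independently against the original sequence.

Codon 1 (GAT, Asp): 1 synonymous substitution.
Codon 2 (AGC, Ser): 1 synonymous substitution.
Codon 3 (ACA, Thr): 3 synonymous substitutions.
Total: 1 + 1 + 3 = 5.

5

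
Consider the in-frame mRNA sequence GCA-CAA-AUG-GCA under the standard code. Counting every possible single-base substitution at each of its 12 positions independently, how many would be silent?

Codon 1 (GCA, Ala): 3 synonymous substitutions.
Codon 2 (CAA, Gln): 1 synonymous substitution.
Codon 3 (AUG, Met): 0 synonymous substitutions.
Codon 4 (GCA, Ala): 3 synonymous substitutions.
Total: 3 + 1 + 0 + 3 = 7.

7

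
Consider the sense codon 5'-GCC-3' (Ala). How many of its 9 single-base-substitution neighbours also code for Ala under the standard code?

Position 1: none → 0 synonymous.
Position 2: none → 0 synonymous.
Position 3: GCT, GCA, GCG → 3 synonymous.
Total: 0 + 0 + 3 = 3.

3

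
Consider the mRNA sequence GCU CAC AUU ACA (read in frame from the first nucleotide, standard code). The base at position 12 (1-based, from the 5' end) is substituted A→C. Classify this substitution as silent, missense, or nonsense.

Position 12 falls in codon 4: ACA → Thr.
After the substitution the codon is ACC → Thr.
Both encode Thr, so the change is synonymous.

silent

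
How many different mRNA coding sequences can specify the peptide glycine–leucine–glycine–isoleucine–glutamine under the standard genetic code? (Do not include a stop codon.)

576

Gly: 4 codons.
Leu: 6 codons.
Gly: 4 codons.
Ile: 3 codons.
Gln: 2 codons.
4 × 6 × 4 × 3 × 2 = 576.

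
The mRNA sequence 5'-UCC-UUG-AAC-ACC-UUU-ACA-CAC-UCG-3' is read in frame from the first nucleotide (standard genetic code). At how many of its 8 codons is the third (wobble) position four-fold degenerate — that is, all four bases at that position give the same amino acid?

Codon 1 UCC (Ser): third position 4-fold.
Codon 2 UUG (Leu): third position 2-fold.
Codon 3 AAC (Asn): third position 2-fold.
Codon 4 ACC (Thr): third position 4-fold.
Codon 5 UUU (Phe): third position 2-fold.
Codon 6 ACA (Thr): third position 4-fold.
Codon 7 CAC (His): third position 2-fold.
Codon 8 UCG (Ser): third position 4-fold.
Four-fold degenerate third positions: 4.

4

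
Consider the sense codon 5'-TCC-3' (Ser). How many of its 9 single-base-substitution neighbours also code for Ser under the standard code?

3

Position 1: none → 0 synonymous.
Position 2: none → 0 synonymous.
Position 3: TCT, TCA, TCG → 3 synonymous.
Total: 0 + 0 + 3 = 3.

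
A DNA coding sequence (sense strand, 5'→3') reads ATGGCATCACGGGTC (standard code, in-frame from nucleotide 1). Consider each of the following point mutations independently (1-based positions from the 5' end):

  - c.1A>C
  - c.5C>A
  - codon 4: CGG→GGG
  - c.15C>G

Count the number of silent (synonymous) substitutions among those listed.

Codon 1: ATG (Met) → CTG (Leu) — missense.
Codon 2: GCA (Ala) → GAA (Glu) — missense.
Codon 4: CGG (Arg) → GGG (Gly) — missense.
Codon 5: GTC (Val) → GTG (Val) — synonymous.
Synonymous: 1 of 4.

1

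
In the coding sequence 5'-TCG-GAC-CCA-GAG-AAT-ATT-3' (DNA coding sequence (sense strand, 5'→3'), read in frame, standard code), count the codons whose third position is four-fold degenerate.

2

Codon 1 TCG (Ser): third position 4-fold.
Codon 2 GAC (Asp): third position 2-fold.
Codon 3 CCA (Pro): third position 4-fold.
Codon 4 GAG (Glu): third position 2-fold.
Codon 5 AAT (Asn): third position 2-fold.
Codon 6 ATT (Ile): third position 3-fold.
Four-fold degenerate third positions: 2.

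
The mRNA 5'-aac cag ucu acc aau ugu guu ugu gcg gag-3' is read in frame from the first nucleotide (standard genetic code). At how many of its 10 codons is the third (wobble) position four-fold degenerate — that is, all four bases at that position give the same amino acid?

Codon 1 AAC (Asn): third position 2-fold.
Codon 2 CAG (Gln): third position 2-fold.
Codon 3 UCU (Ser): third position 4-fold.
Codon 4 ACC (Thr): third position 4-fold.
Codon 5 AAU (Asn): third position 2-fold.
Codon 6 UGU (Cys): third position 2-fold.
Codon 7 GUU (Val): third position 4-fold.
Codon 8 UGU (Cys): third position 2-fold.
Codon 9 GCG (Ala): third position 4-fold.
Codon 10 GAG (Glu): third position 2-fold.
Four-fold degenerate third positions: 4.

4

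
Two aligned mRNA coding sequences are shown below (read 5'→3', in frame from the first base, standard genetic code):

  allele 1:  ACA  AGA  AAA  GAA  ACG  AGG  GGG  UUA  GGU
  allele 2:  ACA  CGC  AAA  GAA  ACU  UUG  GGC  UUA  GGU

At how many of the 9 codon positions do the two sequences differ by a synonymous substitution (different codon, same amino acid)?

Codon 1: ACA Thr / ACA Thr — identical.
Codon 2: AGA Arg / CGC Arg — synonymous.
Codon 3: AAA Lys / AAA Lys — identical.
Codon 4: GAA Glu / GAA Glu — identical.
Codon 5: ACG Thr / ACU Thr — synonymous.
Codon 6: AGG Arg / UUG Leu — nonsynonymous.
Codon 7: GGG Gly / GGC Gly — synonymous.
Codon 8: UUA Leu / UUA Leu — identical.
Codon 9: GGU Gly / GGU Gly — identical.
Synonymous differences: 3.

3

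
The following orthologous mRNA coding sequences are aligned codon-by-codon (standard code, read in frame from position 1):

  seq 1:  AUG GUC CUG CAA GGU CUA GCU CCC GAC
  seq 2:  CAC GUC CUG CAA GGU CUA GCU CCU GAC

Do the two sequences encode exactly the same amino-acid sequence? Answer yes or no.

Codon 1: AUG Met / CAC His — nonsynonymous.
Codon 2: GUC Val / GUC Val — identical.
Codon 3: CUG Leu / CUG Leu — identical.
Codon 4: CAA Gln / CAA Gln — identical.
Codon 5: GGU Gly / GGU Gly — identical.
Codon 6: CUA Leu / CUA Leu — identical.
Codon 7: GCU Ala / GCU Ala — identical.
Codon 8: CCC Pro / CCU Pro — synonymous.
Codon 9: GAC Asp / GAC Asp — identical.
Nonsynonymous differences: 1 → different protein.

no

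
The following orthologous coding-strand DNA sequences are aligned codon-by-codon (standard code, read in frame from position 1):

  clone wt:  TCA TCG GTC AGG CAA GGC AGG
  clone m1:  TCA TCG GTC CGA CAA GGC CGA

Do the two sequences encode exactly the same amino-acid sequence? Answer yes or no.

yes

Codon 1: TCA Ser / TCA Ser — identical.
Codon 2: TCG Ser / TCG Ser — identical.
Codon 3: GTC Val / GTC Val — identical.
Codon 4: AGG Arg / CGA Arg — synonymous.
Codon 5: CAA Gln / CAA Gln — identical.
Codon 6: GGC Gly / GGC Gly — identical.
Codon 7: AGG Arg / CGA Arg — synonymous.
Nonsynonymous differences: 0 → same protein.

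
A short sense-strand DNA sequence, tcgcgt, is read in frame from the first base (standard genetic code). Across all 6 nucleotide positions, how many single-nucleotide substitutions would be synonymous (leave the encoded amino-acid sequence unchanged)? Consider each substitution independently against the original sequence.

Codon 1 (TCG, Ser): 3 synonymous substitutions.
Codon 2 (CGT, Arg): 3 synonymous substitutions.
Total: 3 + 3 = 6.

6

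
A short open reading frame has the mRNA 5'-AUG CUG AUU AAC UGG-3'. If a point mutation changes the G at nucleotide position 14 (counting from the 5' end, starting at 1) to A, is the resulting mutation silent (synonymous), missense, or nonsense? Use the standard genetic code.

Position 14 falls in codon 5: UGG → Trp.
After the substitution the codon is UAG → Stop.
The new codon is a stop codon, so this is a nonsense mutation.

nonsense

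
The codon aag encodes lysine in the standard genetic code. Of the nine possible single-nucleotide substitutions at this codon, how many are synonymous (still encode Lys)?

1

Position 1: none → 0 synonymous.
Position 2: none → 0 synonymous.
Position 3: AAA → 1 synonymous.
Total: 0 + 0 + 1 = 1.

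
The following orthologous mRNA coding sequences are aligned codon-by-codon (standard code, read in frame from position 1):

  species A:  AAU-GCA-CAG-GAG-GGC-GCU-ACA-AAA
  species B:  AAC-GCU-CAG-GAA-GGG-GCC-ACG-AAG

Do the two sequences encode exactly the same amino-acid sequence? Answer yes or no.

Codon 1: AAU Asn / AAC Asn — synonymous.
Codon 2: GCA Ala / GCU Ala — synonymous.
Codon 3: CAG Gln / CAG Gln — identical.
Codon 4: GAG Glu / GAA Glu — synonymous.
Codon 5: GGC Gly / GGG Gly — synonymous.
Codon 6: GCU Ala / GCC Ala — synonymous.
Codon 7: ACA Thr / ACG Thr — synonymous.
Codon 8: AAA Lys / AAG Lys — synonymous.
Nonsynonymous differences: 0 → same protein.

yes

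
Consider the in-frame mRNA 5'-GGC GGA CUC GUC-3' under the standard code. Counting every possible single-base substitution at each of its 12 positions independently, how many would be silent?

Codon 1 (GGC, Gly): 3 synonymous substitutions.
Codon 2 (GGA, Gly): 3 synonymous substitutions.
Codon 3 (CUC, Leu): 3 synonymous substitutions.
Codon 4 (GUC, Val): 3 synonymous substitutions.
Total: 3 + 3 + 3 + 3 = 12.

12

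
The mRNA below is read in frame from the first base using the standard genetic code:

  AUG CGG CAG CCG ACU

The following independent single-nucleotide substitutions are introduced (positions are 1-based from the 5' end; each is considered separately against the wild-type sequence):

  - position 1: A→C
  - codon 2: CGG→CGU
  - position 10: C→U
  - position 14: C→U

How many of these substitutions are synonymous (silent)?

Codon 1: AUG (Met) → CUG (Leu) — missense.
Codon 2: CGG (Arg) → CGU (Arg) — synonymous.
Codon 4: CCG (Pro) → UCG (Ser) — missense.
Codon 5: ACU (Thr) → AUU (Ile) — missense.
Synonymous: 1 of 4.

1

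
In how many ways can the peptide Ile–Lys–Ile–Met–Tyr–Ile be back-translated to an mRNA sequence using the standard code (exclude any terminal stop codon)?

108

Ile: 3 codons.
Lys: 2 codons.
Ile: 3 codons.
Met: 1 codon.
Tyr: 2 codons.
Ile: 3 codons.
3 × 2 × 3 × 1 × 2 × 3 = 108.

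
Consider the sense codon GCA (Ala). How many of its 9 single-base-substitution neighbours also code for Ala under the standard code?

3

Position 1: none → 0 synonymous.
Position 2: none → 0 synonymous.
Position 3: GCT, GCC, GCG → 3 synonymous.
Total: 0 + 0 + 3 = 3.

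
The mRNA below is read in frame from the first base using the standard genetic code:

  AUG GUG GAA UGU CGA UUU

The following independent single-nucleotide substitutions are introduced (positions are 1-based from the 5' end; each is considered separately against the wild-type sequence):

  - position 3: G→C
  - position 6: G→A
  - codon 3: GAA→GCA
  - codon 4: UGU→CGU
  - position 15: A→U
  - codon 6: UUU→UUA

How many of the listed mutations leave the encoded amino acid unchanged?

Codon 1: AUG (Met) → AUC (Ile) — missense.
Codon 2: GUG (Val) → GUA (Val) — synonymous.
Codon 3: GAA (Glu) → GCA (Ala) — missense.
Codon 4: UGU (Cys) → CGU (Arg) — missense.
Codon 5: CGA (Arg) → CGU (Arg) — synonymous.
Codon 6: UUU (Phe) → UUA (Leu) — missense.
Synonymous: 2 of 6.

2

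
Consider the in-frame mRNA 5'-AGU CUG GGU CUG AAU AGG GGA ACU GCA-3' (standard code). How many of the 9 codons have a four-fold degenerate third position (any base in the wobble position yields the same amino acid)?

Codon 1 AGU (Ser): third position 2-fold.
Codon 2 CUG (Leu): third position 4-fold.
Codon 3 GGU (Gly): third position 4-fold.
Codon 4 CUG (Leu): third position 4-fold.
Codon 5 AAU (Asn): third position 2-fold.
Codon 6 AGG (Arg): third position 2-fold.
Codon 7 GGA (Gly): third position 4-fold.
Codon 8 ACU (Thr): third position 4-fold.
Codon 9 GCA (Ala): third position 4-fold.
Four-fold degenerate third positions: 6.

6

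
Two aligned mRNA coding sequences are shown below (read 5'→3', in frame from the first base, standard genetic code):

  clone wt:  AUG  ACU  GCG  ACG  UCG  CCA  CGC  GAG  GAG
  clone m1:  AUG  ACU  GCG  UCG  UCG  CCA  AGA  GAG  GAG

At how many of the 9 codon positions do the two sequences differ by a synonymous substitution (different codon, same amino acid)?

1

Codon 1: AUG Met / AUG Met — identical.
Codon 2: ACU Thr / ACU Thr — identical.
Codon 3: GCG Ala / GCG Ala — identical.
Codon 4: ACG Thr / UCG Ser — nonsynonymous.
Codon 5: UCG Ser / UCG Ser — identical.
Codon 6: CCA Pro / CCA Pro — identical.
Codon 7: CGC Arg / AGA Arg — synonymous.
Codon 8: GAG Glu / GAG Glu — identical.
Codon 9: GAG Glu / GAG Glu — identical.
Synonymous differences: 1.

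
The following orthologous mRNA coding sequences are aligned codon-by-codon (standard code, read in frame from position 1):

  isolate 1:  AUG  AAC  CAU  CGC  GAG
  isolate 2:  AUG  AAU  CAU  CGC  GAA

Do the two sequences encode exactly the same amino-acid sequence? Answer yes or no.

Codon 1: AUG Met / AUG Met — identical.
Codon 2: AAC Asn / AAU Asn — synonymous.
Codon 3: CAU His / CAU His — identical.
Codon 4: CGC Arg / CGC Arg — identical.
Codon 5: GAG Glu / GAA Glu — synonymous.
Nonsynonymous differences: 0 → same protein.

yes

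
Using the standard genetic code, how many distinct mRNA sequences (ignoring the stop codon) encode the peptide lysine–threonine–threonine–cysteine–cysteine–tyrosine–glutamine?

512

Lys: 2 codons.
Thr: 4 codons.
Thr: 4 codons.
Cys: 2 codons.
Cys: 2 codons.
Tyr: 2 codons.
Gln: 2 codons.
2 × 4 × 4 × 2 × 2 × 2 × 2 = 512.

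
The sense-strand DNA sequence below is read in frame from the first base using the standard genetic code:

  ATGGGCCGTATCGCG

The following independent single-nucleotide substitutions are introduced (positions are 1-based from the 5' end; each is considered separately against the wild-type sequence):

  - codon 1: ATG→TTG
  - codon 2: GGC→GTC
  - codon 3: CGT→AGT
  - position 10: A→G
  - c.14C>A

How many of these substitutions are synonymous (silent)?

0

Codon 1: ATG (Met) → TTG (Leu) — missense.
Codon 2: GGC (Gly) → GTC (Val) — missense.
Codon 3: CGT (Arg) → AGT (Ser) — missense.
Codon 4: ATC (Ile) → GTC (Val) — missense.
Codon 5: GCG (Ala) → GAG (Glu) — missense.
Synonymous: 0 of 5.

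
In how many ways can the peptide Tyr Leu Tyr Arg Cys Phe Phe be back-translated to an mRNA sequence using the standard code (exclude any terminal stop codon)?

1152

Tyr: 2 codons.
Leu: 6 codons.
Tyr: 2 codons.
Arg: 6 codons.
Cys: 2 codons.
Phe: 2 codons.
Phe: 2 codons.
2 × 6 × 2 × 6 × 2 × 2 × 2 = 1152.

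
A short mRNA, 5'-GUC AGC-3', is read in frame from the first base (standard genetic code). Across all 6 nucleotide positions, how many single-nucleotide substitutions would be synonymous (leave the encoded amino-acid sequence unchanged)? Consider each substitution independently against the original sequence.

Codon 1 (GUC, Val): 3 synonymous substitutions.
Codon 2 (AGC, Ser): 1 synonymous substitution.
Total: 3 + 1 = 4.

4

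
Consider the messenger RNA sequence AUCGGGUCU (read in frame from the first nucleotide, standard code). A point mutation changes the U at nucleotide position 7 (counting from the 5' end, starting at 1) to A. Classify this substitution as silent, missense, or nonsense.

Position 7 falls in codon 3: UCU → Ser.
After the substitution the codon is ACU → Thr.
Ser ≠ Thr, so this is a missense mutation.

missense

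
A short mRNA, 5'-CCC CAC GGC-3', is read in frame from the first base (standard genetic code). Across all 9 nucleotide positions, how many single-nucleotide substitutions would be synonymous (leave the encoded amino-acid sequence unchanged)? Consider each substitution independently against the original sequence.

7

Codon 1 (CCC, Pro): 3 synonymous substitutions.
Codon 2 (CAC, His): 1 synonymous substitution.
Codon 3 (GGC, Gly): 3 synonymous substitutions.
Total: 3 + 1 + 3 = 7.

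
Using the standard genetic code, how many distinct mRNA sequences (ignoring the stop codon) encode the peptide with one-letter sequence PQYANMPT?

Pro: 4 codons.
Gln: 2 codons.
Tyr: 2 codons.
Ala: 4 codons.
Asn: 2 codons.
Met: 1 codon.
Pro: 4 codons.
Thr: 4 codons.
4 × 2 × 2 × 4 × 2 × 1 × 4 × 4 = 2048.

2048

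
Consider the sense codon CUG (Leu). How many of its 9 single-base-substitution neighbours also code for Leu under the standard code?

Position 1: UUG → 1 synonymous.
Position 2: none → 0 synonymous.
Position 3: CUU, CUC, CUA → 3 synonymous.
Total: 1 + 0 + 3 = 4.

4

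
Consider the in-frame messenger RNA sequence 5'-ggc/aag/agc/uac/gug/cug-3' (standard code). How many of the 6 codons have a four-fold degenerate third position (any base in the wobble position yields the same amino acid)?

Codon 1 GGC (Gly): third position 4-fold.
Codon 2 AAG (Lys): third position 2-fold.
Codon 3 AGC (Ser): third position 2-fold.
Codon 4 UAC (Tyr): third position 2-fold.
Codon 5 GUG (Val): third position 4-fold.
Codon 6 CUG (Leu): third position 4-fold.
Four-fold degenerate third positions: 3.

3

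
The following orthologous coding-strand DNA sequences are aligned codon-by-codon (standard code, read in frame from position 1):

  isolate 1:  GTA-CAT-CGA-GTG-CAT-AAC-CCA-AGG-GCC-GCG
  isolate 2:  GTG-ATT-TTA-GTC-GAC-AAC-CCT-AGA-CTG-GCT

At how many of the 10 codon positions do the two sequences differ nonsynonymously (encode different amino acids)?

4

Codon 1: GTA Val / GTG Val — synonymous.
Codon 2: CAT His / ATT Ile — nonsynonymous.
Codon 3: CGA Arg / TTA Leu — nonsynonymous.
Codon 4: GTG Val / GTC Val — synonymous.
Codon 5: CAT His / GAC Asp — nonsynonymous.
Codon 6: AAC Asn / AAC Asn — identical.
Codon 7: CCA Pro / CCT Pro — synonymous.
Codon 8: AGG Arg / AGA Arg — synonymous.
Codon 9: GCC Ala / CTG Leu — nonsynonymous.
Codon 10: GCG Ala / GCT Ala — synonymous.
Nonsynonymous differences: 4.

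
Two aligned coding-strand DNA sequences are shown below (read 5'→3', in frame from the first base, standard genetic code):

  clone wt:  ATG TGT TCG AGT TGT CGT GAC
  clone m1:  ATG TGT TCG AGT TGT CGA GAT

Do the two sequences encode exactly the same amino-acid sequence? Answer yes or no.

yes

Codon 1: ATG Met / ATG Met — identical.
Codon 2: TGT Cys / TGT Cys — identical.
Codon 3: TCG Ser / TCG Ser — identical.
Codon 4: AGT Ser / AGT Ser — identical.
Codon 5: TGT Cys / TGT Cys — identical.
Codon 6: CGT Arg / CGA Arg — synonymous.
Codon 7: GAC Asp / GAT Asp — synonymous.
Nonsynonymous differences: 0 → same protein.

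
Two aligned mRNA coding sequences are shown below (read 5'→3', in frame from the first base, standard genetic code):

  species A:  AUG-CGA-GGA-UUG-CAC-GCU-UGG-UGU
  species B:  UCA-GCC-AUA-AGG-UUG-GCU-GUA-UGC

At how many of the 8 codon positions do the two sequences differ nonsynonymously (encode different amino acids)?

6

Codon 1: AUG Met / UCA Ser — nonsynonymous.
Codon 2: CGA Arg / GCC Ala — nonsynonymous.
Codon 3: GGA Gly / AUA Ile — nonsynonymous.
Codon 4: UUG Leu / AGG Arg — nonsynonymous.
Codon 5: CAC His / UUG Leu — nonsynonymous.
Codon 6: GCU Ala / GCU Ala — identical.
Codon 7: UGG Trp / GUA Val — nonsynonymous.
Codon 8: UGU Cys / UGC Cys — synonymous.
Nonsynonymous differences: 6.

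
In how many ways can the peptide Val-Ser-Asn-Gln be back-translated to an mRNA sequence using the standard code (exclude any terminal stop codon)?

96

Val: 4 codons.
Ser: 6 codons.
Asn: 2 codons.
Gln: 2 codons.
4 × 6 × 2 × 2 = 96.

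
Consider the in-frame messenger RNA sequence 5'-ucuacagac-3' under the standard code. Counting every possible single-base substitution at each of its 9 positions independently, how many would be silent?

7

Codon 1 (UCU, Ser): 3 synonymous substitutions.
Codon 2 (ACA, Thr): 3 synonymous substitutions.
Codon 3 (GAC, Asp): 1 synonymous substitution.
Total: 3 + 3 + 1 = 7.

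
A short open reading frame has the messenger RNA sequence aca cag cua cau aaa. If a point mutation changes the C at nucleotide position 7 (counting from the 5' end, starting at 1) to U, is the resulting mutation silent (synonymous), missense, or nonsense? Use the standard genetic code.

Position 7 falls in codon 3: CUA → Leu.
After the substitution the codon is UUA → Leu.
Both encode Leu, so the change is synonymous.

silent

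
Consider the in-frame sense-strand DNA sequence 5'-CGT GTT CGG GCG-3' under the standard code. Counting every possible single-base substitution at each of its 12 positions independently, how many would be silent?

13

Codon 1 (CGT, Arg): 3 synonymous substitutions.
Codon 2 (GTT, Val): 3 synonymous substitutions.
Codon 3 (CGG, Arg): 4 synonymous substitutions.
Codon 4 (GCG, Ala): 3 synonymous substitutions.
Total: 3 + 3 + 4 + 3 = 13.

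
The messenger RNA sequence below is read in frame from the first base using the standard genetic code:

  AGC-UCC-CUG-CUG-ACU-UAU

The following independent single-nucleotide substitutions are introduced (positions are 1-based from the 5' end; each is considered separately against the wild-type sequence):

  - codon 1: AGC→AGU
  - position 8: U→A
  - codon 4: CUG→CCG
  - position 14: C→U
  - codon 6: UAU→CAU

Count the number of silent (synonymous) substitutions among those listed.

1

Codon 1: AGC (Ser) → AGU (Ser) — synonymous.
Codon 3: CUG (Leu) → CAG (Gln) — missense.
Codon 4: CUG (Leu) → CCG (Pro) — missense.
Codon 5: ACU (Thr) → AUU (Ile) — missense.
Codon 6: UAU (Tyr) → CAU (His) — missense.
Synonymous: 1 of 5.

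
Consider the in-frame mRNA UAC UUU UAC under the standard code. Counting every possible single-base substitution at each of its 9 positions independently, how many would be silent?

Codon 1 (UAC, Tyr): 1 synonymous substitution.
Codon 2 (UUU, Phe): 1 synonymous substitution.
Codon 3 (UAC, Tyr): 1 synonymous substitution.
Total: 1 + 1 + 1 = 3.

3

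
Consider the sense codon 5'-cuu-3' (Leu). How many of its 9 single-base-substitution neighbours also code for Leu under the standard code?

Position 1: none → 0 synonymous.
Position 2: none → 0 synonymous.
Position 3: CUC, CUA, CUG → 3 synonymous.
Total: 0 + 0 + 3 = 3.

3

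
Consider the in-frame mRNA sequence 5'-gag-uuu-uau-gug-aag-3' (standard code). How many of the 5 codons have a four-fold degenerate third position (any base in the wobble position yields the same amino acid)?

1

Codon 1 GAG (Glu): third position 2-fold.
Codon 2 UUU (Phe): third position 2-fold.
Codon 3 UAU (Tyr): third position 2-fold.
Codon 4 GUG (Val): third position 4-fold.
Codon 5 AAG (Lys): third position 2-fold.
Four-fold degenerate third positions: 1.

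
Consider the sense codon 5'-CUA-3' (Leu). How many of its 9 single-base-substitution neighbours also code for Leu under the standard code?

Position 1: UUA → 1 synonymous.
Position 2: none → 0 synonymous.
Position 3: CUU, CUC, CUG → 3 synonymous.
Total: 1 + 0 + 3 = 4.

4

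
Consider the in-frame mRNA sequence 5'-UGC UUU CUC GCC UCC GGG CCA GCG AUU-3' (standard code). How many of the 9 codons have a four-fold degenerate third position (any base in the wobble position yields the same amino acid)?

6

Codon 1 UGC (Cys): third position 2-fold.
Codon 2 UUU (Phe): third position 2-fold.
Codon 3 CUC (Leu): third position 4-fold.
Codon 4 GCC (Ala): third position 4-fold.
Codon 5 UCC (Ser): third position 4-fold.
Codon 6 GGG (Gly): third position 4-fold.
Codon 7 CCA (Pro): third position 4-fold.
Codon 8 GCG (Ala): third position 4-fold.
Codon 9 AUU (Ile): third position 3-fold.
Four-fold degenerate third positions: 6.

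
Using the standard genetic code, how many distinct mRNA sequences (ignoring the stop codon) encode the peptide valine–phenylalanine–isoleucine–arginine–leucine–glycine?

Val: 4 codons.
Phe: 2 codons.
Ile: 3 codons.
Arg: 6 codons.
Leu: 6 codons.
Gly: 4 codons.
4 × 2 × 3 × 6 × 6 × 4 = 3456.

3456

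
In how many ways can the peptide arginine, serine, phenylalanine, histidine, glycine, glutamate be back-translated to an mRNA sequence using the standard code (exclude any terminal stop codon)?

1152

Arg: 6 codons.
Ser: 6 codons.
Phe: 2 codons.
His: 2 codons.
Gly: 4 codons.
Glu: 2 codons.
6 × 6 × 2 × 2 × 4 × 2 = 1152.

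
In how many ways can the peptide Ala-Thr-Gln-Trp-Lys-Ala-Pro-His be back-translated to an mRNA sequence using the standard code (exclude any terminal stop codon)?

Ala: 4 codons.
Thr: 4 codons.
Gln: 2 codons.
Trp: 1 codon.
Lys: 2 codons.
Ala: 4 codons.
Pro: 4 codons.
His: 2 codons.
4 × 4 × 2 × 1 × 2 × 4 × 4 × 2 = 2048.

2048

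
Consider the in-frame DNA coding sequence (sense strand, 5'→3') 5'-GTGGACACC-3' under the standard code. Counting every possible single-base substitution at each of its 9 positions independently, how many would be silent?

7

Codon 1 (GTG, Val): 3 synonymous substitutions.
Codon 2 (GAC, Asp): 1 synonymous substitution.
Codon 3 (ACC, Thr): 3 synonymous substitutions.
Total: 3 + 1 + 3 = 7.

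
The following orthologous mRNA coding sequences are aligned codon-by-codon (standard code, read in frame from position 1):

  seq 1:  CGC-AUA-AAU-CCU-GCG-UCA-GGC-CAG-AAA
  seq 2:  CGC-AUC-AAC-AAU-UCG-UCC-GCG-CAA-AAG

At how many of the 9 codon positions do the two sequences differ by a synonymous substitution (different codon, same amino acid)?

5

Codon 1: CGC Arg / CGC Arg — identical.
Codon 2: AUA Ile / AUC Ile — synonymous.
Codon 3: AAU Asn / AAC Asn — synonymous.
Codon 4: CCU Pro / AAU Asn — nonsynonymous.
Codon 5: GCG Ala / UCG Ser — nonsynonymous.
Codon 6: UCA Ser / UCC Ser — synonymous.
Codon 7: GGC Gly / GCG Ala — nonsynonymous.
Codon 8: CAG Gln / CAA Gln — synonymous.
Codon 9: AAA Lys / AAG Lys — synonymous.
Synonymous differences: 5.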